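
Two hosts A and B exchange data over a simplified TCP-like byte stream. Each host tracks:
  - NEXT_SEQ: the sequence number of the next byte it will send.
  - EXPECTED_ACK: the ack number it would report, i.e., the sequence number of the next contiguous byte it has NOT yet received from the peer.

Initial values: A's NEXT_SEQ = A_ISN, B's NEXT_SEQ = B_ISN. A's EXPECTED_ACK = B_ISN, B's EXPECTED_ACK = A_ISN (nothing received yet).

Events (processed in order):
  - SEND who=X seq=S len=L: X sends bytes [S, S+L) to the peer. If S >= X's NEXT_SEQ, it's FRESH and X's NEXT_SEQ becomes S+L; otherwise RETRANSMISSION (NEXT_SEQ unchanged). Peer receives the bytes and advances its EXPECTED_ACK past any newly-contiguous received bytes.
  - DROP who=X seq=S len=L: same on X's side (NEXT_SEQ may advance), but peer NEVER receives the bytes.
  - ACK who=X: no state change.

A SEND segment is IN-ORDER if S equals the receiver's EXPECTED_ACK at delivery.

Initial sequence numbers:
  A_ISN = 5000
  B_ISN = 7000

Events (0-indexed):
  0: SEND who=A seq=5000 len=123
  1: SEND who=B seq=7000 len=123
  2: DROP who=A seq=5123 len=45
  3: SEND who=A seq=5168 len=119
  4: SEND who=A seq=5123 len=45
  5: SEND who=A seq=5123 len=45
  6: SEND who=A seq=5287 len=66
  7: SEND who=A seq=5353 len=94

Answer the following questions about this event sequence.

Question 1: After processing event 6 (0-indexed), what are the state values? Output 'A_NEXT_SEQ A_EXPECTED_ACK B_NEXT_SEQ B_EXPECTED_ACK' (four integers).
After event 0: A_seq=5123 A_ack=7000 B_seq=7000 B_ack=5123
After event 1: A_seq=5123 A_ack=7123 B_seq=7123 B_ack=5123
After event 2: A_seq=5168 A_ack=7123 B_seq=7123 B_ack=5123
After event 3: A_seq=5287 A_ack=7123 B_seq=7123 B_ack=5123
After event 4: A_seq=5287 A_ack=7123 B_seq=7123 B_ack=5287
After event 5: A_seq=5287 A_ack=7123 B_seq=7123 B_ack=5287
After event 6: A_seq=5353 A_ack=7123 B_seq=7123 B_ack=5353

5353 7123 7123 5353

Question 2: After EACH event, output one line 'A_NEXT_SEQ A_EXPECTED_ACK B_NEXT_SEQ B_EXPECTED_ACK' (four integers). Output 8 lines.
5123 7000 7000 5123
5123 7123 7123 5123
5168 7123 7123 5123
5287 7123 7123 5123
5287 7123 7123 5287
5287 7123 7123 5287
5353 7123 7123 5353
5447 7123 7123 5447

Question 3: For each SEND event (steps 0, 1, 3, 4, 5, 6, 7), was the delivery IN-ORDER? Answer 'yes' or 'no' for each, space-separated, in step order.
Step 0: SEND seq=5000 -> in-order
Step 1: SEND seq=7000 -> in-order
Step 3: SEND seq=5168 -> out-of-order
Step 4: SEND seq=5123 -> in-order
Step 5: SEND seq=5123 -> out-of-order
Step 6: SEND seq=5287 -> in-order
Step 7: SEND seq=5353 -> in-order

Answer: yes yes no yes no yes yes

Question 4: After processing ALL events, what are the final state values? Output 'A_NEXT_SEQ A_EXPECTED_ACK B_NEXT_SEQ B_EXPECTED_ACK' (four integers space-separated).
After event 0: A_seq=5123 A_ack=7000 B_seq=7000 B_ack=5123
After event 1: A_seq=5123 A_ack=7123 B_seq=7123 B_ack=5123
After event 2: A_seq=5168 A_ack=7123 B_seq=7123 B_ack=5123
After event 3: A_seq=5287 A_ack=7123 B_seq=7123 B_ack=5123
After event 4: A_seq=5287 A_ack=7123 B_seq=7123 B_ack=5287
After event 5: A_seq=5287 A_ack=7123 B_seq=7123 B_ack=5287
After event 6: A_seq=5353 A_ack=7123 B_seq=7123 B_ack=5353
After event 7: A_seq=5447 A_ack=7123 B_seq=7123 B_ack=5447

Answer: 5447 7123 7123 5447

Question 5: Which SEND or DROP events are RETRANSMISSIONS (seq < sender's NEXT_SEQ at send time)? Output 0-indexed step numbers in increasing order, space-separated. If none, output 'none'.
Answer: 4 5

Derivation:
Step 0: SEND seq=5000 -> fresh
Step 1: SEND seq=7000 -> fresh
Step 2: DROP seq=5123 -> fresh
Step 3: SEND seq=5168 -> fresh
Step 4: SEND seq=5123 -> retransmit
Step 5: SEND seq=5123 -> retransmit
Step 6: SEND seq=5287 -> fresh
Step 7: SEND seq=5353 -> fresh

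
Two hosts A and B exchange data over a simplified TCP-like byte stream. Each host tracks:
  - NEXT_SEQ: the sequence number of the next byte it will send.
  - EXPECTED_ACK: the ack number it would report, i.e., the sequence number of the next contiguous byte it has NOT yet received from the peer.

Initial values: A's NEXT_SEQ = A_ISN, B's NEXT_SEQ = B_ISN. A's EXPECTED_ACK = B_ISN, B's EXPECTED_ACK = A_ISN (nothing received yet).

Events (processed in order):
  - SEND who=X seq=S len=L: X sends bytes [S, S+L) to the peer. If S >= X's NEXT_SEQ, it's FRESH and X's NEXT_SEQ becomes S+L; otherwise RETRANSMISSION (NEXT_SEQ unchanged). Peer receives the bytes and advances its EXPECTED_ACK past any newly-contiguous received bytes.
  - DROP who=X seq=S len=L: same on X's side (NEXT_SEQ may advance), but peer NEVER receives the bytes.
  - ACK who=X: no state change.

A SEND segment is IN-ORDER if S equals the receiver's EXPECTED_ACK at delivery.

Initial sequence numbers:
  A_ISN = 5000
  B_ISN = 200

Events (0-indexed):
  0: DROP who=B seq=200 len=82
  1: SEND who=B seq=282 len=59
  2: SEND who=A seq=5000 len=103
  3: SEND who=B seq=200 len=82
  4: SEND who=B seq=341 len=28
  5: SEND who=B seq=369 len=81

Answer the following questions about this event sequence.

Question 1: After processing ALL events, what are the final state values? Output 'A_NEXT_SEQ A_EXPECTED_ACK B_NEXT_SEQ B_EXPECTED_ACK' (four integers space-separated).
After event 0: A_seq=5000 A_ack=200 B_seq=282 B_ack=5000
After event 1: A_seq=5000 A_ack=200 B_seq=341 B_ack=5000
After event 2: A_seq=5103 A_ack=200 B_seq=341 B_ack=5103
After event 3: A_seq=5103 A_ack=341 B_seq=341 B_ack=5103
After event 4: A_seq=5103 A_ack=369 B_seq=369 B_ack=5103
After event 5: A_seq=5103 A_ack=450 B_seq=450 B_ack=5103

Answer: 5103 450 450 5103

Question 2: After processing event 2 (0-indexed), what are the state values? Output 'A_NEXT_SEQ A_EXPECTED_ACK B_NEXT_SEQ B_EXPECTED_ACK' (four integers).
After event 0: A_seq=5000 A_ack=200 B_seq=282 B_ack=5000
After event 1: A_seq=5000 A_ack=200 B_seq=341 B_ack=5000
After event 2: A_seq=5103 A_ack=200 B_seq=341 B_ack=5103

5103 200 341 5103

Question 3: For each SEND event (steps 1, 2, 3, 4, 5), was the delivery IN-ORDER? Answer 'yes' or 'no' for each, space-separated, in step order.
Step 1: SEND seq=282 -> out-of-order
Step 2: SEND seq=5000 -> in-order
Step 3: SEND seq=200 -> in-order
Step 4: SEND seq=341 -> in-order
Step 5: SEND seq=369 -> in-order

Answer: no yes yes yes yes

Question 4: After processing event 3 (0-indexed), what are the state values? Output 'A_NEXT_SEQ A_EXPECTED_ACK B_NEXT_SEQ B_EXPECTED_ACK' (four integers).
After event 0: A_seq=5000 A_ack=200 B_seq=282 B_ack=5000
After event 1: A_seq=5000 A_ack=200 B_seq=341 B_ack=5000
After event 2: A_seq=5103 A_ack=200 B_seq=341 B_ack=5103
After event 3: A_seq=5103 A_ack=341 B_seq=341 B_ack=5103

5103 341 341 5103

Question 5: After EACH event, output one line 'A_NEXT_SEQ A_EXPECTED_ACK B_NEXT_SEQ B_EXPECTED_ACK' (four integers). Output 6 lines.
5000 200 282 5000
5000 200 341 5000
5103 200 341 5103
5103 341 341 5103
5103 369 369 5103
5103 450 450 5103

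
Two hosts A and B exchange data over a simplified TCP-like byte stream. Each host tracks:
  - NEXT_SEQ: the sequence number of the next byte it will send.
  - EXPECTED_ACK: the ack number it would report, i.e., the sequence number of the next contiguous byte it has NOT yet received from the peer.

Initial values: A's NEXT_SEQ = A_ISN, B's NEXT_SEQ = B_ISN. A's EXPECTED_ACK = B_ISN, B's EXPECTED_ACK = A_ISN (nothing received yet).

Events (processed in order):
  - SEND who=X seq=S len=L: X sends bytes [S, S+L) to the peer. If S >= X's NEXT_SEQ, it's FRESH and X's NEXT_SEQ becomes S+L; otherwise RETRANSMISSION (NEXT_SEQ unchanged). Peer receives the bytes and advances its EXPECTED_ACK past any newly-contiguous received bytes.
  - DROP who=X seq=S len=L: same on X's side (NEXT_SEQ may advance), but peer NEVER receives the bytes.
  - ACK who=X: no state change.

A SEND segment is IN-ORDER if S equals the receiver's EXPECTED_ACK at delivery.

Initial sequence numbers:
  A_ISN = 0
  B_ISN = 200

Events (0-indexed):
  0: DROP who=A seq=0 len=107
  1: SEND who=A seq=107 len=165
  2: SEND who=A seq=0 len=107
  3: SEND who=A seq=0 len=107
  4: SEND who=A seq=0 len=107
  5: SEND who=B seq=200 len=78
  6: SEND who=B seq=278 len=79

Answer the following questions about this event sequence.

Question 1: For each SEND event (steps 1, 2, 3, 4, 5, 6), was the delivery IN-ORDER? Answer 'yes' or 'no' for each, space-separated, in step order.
Step 1: SEND seq=107 -> out-of-order
Step 2: SEND seq=0 -> in-order
Step 3: SEND seq=0 -> out-of-order
Step 4: SEND seq=0 -> out-of-order
Step 5: SEND seq=200 -> in-order
Step 6: SEND seq=278 -> in-order

Answer: no yes no no yes yes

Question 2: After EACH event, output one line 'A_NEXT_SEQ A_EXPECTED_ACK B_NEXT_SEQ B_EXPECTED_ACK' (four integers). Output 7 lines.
107 200 200 0
272 200 200 0
272 200 200 272
272 200 200 272
272 200 200 272
272 278 278 272
272 357 357 272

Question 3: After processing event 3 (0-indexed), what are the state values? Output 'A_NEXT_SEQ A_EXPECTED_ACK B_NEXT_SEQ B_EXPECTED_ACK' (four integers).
After event 0: A_seq=107 A_ack=200 B_seq=200 B_ack=0
After event 1: A_seq=272 A_ack=200 B_seq=200 B_ack=0
After event 2: A_seq=272 A_ack=200 B_seq=200 B_ack=272
After event 3: A_seq=272 A_ack=200 B_seq=200 B_ack=272

272 200 200 272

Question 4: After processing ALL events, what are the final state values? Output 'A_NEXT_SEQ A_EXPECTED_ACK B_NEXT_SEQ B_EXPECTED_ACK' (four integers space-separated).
Answer: 272 357 357 272

Derivation:
After event 0: A_seq=107 A_ack=200 B_seq=200 B_ack=0
After event 1: A_seq=272 A_ack=200 B_seq=200 B_ack=0
After event 2: A_seq=272 A_ack=200 B_seq=200 B_ack=272
After event 3: A_seq=272 A_ack=200 B_seq=200 B_ack=272
After event 4: A_seq=272 A_ack=200 B_seq=200 B_ack=272
After event 5: A_seq=272 A_ack=278 B_seq=278 B_ack=272
After event 6: A_seq=272 A_ack=357 B_seq=357 B_ack=272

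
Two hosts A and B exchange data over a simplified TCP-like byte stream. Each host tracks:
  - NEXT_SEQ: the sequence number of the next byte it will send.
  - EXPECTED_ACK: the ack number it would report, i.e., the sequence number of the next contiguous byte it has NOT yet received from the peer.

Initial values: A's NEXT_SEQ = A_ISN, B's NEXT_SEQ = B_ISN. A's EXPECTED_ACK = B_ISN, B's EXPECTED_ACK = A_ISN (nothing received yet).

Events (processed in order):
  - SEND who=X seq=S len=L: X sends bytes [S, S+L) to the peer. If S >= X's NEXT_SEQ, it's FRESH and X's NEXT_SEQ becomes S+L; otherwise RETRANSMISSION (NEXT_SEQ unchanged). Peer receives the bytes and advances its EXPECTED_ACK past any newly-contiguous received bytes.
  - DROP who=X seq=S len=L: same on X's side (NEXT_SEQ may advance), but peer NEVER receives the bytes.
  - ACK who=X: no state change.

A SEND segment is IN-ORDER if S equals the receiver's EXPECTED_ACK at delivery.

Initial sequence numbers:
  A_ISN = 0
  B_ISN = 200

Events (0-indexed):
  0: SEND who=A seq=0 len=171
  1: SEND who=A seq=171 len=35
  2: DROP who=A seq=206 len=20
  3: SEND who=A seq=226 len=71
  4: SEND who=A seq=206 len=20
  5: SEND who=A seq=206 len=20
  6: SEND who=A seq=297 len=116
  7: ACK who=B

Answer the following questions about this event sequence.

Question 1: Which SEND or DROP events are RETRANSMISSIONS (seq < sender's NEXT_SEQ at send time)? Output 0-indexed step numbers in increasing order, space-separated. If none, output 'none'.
Step 0: SEND seq=0 -> fresh
Step 1: SEND seq=171 -> fresh
Step 2: DROP seq=206 -> fresh
Step 3: SEND seq=226 -> fresh
Step 4: SEND seq=206 -> retransmit
Step 5: SEND seq=206 -> retransmit
Step 6: SEND seq=297 -> fresh

Answer: 4 5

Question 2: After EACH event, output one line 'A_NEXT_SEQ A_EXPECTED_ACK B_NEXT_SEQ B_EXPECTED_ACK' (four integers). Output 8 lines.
171 200 200 171
206 200 200 206
226 200 200 206
297 200 200 206
297 200 200 297
297 200 200 297
413 200 200 413
413 200 200 413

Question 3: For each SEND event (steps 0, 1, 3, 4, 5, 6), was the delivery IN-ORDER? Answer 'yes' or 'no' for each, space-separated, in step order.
Answer: yes yes no yes no yes

Derivation:
Step 0: SEND seq=0 -> in-order
Step 1: SEND seq=171 -> in-order
Step 3: SEND seq=226 -> out-of-order
Step 4: SEND seq=206 -> in-order
Step 5: SEND seq=206 -> out-of-order
Step 6: SEND seq=297 -> in-order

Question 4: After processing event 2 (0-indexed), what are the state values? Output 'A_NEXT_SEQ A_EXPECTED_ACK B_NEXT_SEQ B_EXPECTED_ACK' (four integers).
After event 0: A_seq=171 A_ack=200 B_seq=200 B_ack=171
After event 1: A_seq=206 A_ack=200 B_seq=200 B_ack=206
After event 2: A_seq=226 A_ack=200 B_seq=200 B_ack=206

226 200 200 206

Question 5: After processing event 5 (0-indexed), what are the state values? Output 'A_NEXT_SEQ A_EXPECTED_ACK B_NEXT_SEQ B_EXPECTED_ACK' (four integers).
After event 0: A_seq=171 A_ack=200 B_seq=200 B_ack=171
After event 1: A_seq=206 A_ack=200 B_seq=200 B_ack=206
After event 2: A_seq=226 A_ack=200 B_seq=200 B_ack=206
After event 3: A_seq=297 A_ack=200 B_seq=200 B_ack=206
After event 4: A_seq=297 A_ack=200 B_seq=200 B_ack=297
After event 5: A_seq=297 A_ack=200 B_seq=200 B_ack=297

297 200 200 297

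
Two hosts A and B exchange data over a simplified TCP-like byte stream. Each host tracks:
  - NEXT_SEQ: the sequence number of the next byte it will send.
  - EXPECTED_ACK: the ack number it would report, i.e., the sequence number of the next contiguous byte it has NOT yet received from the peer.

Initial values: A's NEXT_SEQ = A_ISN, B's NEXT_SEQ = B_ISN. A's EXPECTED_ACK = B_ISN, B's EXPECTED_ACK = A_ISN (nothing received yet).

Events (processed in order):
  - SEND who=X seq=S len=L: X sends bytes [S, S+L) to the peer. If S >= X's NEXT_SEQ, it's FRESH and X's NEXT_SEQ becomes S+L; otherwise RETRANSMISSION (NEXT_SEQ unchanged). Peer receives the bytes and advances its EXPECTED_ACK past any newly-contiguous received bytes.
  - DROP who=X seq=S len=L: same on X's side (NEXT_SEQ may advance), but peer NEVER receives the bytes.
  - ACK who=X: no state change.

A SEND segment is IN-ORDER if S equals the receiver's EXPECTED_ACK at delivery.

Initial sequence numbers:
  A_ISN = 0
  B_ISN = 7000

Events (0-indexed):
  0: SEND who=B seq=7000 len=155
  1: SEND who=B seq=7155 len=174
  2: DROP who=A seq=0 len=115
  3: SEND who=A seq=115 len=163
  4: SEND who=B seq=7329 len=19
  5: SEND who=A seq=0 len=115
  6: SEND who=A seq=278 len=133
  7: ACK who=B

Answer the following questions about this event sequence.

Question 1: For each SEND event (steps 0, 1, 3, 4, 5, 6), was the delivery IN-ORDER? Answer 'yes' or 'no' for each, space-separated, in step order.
Step 0: SEND seq=7000 -> in-order
Step 1: SEND seq=7155 -> in-order
Step 3: SEND seq=115 -> out-of-order
Step 4: SEND seq=7329 -> in-order
Step 5: SEND seq=0 -> in-order
Step 6: SEND seq=278 -> in-order

Answer: yes yes no yes yes yes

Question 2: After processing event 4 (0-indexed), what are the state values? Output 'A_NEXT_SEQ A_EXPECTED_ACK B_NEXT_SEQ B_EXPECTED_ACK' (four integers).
After event 0: A_seq=0 A_ack=7155 B_seq=7155 B_ack=0
After event 1: A_seq=0 A_ack=7329 B_seq=7329 B_ack=0
After event 2: A_seq=115 A_ack=7329 B_seq=7329 B_ack=0
After event 3: A_seq=278 A_ack=7329 B_seq=7329 B_ack=0
After event 4: A_seq=278 A_ack=7348 B_seq=7348 B_ack=0

278 7348 7348 0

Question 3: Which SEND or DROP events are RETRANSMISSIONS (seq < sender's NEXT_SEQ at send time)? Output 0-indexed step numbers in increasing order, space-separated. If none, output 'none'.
Answer: 5

Derivation:
Step 0: SEND seq=7000 -> fresh
Step 1: SEND seq=7155 -> fresh
Step 2: DROP seq=0 -> fresh
Step 3: SEND seq=115 -> fresh
Step 4: SEND seq=7329 -> fresh
Step 5: SEND seq=0 -> retransmit
Step 6: SEND seq=278 -> fresh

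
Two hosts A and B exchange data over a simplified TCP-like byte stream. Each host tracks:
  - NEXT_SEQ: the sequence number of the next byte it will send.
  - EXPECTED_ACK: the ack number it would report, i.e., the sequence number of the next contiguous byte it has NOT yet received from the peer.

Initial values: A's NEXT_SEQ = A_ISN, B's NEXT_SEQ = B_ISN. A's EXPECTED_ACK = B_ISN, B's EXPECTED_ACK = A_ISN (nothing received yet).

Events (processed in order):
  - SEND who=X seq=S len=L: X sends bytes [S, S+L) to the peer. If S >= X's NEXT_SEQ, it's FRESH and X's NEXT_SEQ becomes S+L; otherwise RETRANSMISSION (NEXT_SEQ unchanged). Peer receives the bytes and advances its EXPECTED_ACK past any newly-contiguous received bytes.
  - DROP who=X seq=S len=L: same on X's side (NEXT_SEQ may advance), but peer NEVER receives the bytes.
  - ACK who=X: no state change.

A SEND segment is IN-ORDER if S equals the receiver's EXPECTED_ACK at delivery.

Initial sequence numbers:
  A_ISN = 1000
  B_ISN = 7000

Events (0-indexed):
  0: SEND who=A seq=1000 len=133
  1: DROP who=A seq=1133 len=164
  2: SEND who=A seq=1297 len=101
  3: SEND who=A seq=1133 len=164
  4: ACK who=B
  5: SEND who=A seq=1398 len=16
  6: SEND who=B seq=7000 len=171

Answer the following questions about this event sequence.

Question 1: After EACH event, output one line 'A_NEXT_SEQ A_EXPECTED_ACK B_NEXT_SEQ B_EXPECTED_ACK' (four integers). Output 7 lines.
1133 7000 7000 1133
1297 7000 7000 1133
1398 7000 7000 1133
1398 7000 7000 1398
1398 7000 7000 1398
1414 7000 7000 1414
1414 7171 7171 1414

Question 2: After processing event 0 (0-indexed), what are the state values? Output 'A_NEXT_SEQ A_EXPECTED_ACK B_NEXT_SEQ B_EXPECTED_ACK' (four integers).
After event 0: A_seq=1133 A_ack=7000 B_seq=7000 B_ack=1133

1133 7000 7000 1133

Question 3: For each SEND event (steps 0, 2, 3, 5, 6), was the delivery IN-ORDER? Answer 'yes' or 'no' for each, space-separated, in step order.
Answer: yes no yes yes yes

Derivation:
Step 0: SEND seq=1000 -> in-order
Step 2: SEND seq=1297 -> out-of-order
Step 3: SEND seq=1133 -> in-order
Step 5: SEND seq=1398 -> in-order
Step 6: SEND seq=7000 -> in-order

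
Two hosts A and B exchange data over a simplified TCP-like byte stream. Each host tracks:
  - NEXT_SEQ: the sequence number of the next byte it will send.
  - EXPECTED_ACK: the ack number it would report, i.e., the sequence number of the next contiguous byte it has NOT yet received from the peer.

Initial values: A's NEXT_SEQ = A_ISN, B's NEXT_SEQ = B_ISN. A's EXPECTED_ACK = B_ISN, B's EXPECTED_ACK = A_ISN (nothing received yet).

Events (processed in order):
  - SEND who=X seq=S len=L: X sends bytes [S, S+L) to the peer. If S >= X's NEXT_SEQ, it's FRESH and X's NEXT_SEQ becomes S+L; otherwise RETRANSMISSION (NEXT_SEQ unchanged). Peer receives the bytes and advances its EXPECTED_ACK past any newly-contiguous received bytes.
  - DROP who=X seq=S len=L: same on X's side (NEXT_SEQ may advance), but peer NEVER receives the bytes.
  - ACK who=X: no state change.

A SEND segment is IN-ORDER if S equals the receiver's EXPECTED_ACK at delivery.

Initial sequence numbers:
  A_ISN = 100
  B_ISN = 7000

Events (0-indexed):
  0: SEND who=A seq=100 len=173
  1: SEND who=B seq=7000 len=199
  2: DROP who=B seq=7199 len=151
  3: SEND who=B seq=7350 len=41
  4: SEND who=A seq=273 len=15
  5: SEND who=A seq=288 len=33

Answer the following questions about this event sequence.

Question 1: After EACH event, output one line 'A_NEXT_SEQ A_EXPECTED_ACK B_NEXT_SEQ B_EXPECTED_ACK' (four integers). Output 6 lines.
273 7000 7000 273
273 7199 7199 273
273 7199 7350 273
273 7199 7391 273
288 7199 7391 288
321 7199 7391 321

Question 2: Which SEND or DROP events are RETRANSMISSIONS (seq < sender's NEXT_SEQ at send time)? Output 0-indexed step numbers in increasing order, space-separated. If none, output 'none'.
Answer: none

Derivation:
Step 0: SEND seq=100 -> fresh
Step 1: SEND seq=7000 -> fresh
Step 2: DROP seq=7199 -> fresh
Step 3: SEND seq=7350 -> fresh
Step 4: SEND seq=273 -> fresh
Step 5: SEND seq=288 -> fresh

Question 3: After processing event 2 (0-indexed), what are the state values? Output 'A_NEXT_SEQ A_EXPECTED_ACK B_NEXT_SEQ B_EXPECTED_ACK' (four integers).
After event 0: A_seq=273 A_ack=7000 B_seq=7000 B_ack=273
After event 1: A_seq=273 A_ack=7199 B_seq=7199 B_ack=273
After event 2: A_seq=273 A_ack=7199 B_seq=7350 B_ack=273

273 7199 7350 273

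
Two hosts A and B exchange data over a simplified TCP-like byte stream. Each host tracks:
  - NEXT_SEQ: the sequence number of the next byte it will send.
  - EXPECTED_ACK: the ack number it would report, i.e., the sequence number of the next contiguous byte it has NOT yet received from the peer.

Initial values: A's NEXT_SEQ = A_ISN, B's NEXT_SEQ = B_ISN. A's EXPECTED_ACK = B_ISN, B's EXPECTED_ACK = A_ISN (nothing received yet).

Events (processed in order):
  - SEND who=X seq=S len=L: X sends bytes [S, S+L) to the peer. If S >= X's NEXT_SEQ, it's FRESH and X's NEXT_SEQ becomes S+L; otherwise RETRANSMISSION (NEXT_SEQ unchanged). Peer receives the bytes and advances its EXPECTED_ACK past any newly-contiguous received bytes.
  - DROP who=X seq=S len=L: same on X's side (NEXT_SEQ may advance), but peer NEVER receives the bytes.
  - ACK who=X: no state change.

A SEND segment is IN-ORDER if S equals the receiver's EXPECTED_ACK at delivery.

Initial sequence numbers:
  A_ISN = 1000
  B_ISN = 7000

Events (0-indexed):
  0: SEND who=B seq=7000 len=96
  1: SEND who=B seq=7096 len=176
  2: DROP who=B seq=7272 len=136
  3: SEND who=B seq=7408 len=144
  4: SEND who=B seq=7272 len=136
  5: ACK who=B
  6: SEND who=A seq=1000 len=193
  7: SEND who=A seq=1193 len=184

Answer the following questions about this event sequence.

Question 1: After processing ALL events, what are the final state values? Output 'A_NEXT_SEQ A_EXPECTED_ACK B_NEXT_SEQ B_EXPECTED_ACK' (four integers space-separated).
Answer: 1377 7552 7552 1377

Derivation:
After event 0: A_seq=1000 A_ack=7096 B_seq=7096 B_ack=1000
After event 1: A_seq=1000 A_ack=7272 B_seq=7272 B_ack=1000
After event 2: A_seq=1000 A_ack=7272 B_seq=7408 B_ack=1000
After event 3: A_seq=1000 A_ack=7272 B_seq=7552 B_ack=1000
After event 4: A_seq=1000 A_ack=7552 B_seq=7552 B_ack=1000
After event 5: A_seq=1000 A_ack=7552 B_seq=7552 B_ack=1000
After event 6: A_seq=1193 A_ack=7552 B_seq=7552 B_ack=1193
After event 7: A_seq=1377 A_ack=7552 B_seq=7552 B_ack=1377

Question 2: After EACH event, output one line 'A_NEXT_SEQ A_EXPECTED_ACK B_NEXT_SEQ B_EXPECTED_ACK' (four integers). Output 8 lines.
1000 7096 7096 1000
1000 7272 7272 1000
1000 7272 7408 1000
1000 7272 7552 1000
1000 7552 7552 1000
1000 7552 7552 1000
1193 7552 7552 1193
1377 7552 7552 1377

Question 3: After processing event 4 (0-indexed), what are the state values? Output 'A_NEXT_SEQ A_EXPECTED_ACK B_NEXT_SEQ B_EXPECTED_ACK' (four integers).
After event 0: A_seq=1000 A_ack=7096 B_seq=7096 B_ack=1000
After event 1: A_seq=1000 A_ack=7272 B_seq=7272 B_ack=1000
After event 2: A_seq=1000 A_ack=7272 B_seq=7408 B_ack=1000
After event 3: A_seq=1000 A_ack=7272 B_seq=7552 B_ack=1000
After event 4: A_seq=1000 A_ack=7552 B_seq=7552 B_ack=1000

1000 7552 7552 1000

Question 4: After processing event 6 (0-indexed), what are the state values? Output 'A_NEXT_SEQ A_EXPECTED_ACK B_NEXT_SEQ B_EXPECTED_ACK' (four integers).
After event 0: A_seq=1000 A_ack=7096 B_seq=7096 B_ack=1000
After event 1: A_seq=1000 A_ack=7272 B_seq=7272 B_ack=1000
After event 2: A_seq=1000 A_ack=7272 B_seq=7408 B_ack=1000
After event 3: A_seq=1000 A_ack=7272 B_seq=7552 B_ack=1000
After event 4: A_seq=1000 A_ack=7552 B_seq=7552 B_ack=1000
After event 5: A_seq=1000 A_ack=7552 B_seq=7552 B_ack=1000
After event 6: A_seq=1193 A_ack=7552 B_seq=7552 B_ack=1193

1193 7552 7552 1193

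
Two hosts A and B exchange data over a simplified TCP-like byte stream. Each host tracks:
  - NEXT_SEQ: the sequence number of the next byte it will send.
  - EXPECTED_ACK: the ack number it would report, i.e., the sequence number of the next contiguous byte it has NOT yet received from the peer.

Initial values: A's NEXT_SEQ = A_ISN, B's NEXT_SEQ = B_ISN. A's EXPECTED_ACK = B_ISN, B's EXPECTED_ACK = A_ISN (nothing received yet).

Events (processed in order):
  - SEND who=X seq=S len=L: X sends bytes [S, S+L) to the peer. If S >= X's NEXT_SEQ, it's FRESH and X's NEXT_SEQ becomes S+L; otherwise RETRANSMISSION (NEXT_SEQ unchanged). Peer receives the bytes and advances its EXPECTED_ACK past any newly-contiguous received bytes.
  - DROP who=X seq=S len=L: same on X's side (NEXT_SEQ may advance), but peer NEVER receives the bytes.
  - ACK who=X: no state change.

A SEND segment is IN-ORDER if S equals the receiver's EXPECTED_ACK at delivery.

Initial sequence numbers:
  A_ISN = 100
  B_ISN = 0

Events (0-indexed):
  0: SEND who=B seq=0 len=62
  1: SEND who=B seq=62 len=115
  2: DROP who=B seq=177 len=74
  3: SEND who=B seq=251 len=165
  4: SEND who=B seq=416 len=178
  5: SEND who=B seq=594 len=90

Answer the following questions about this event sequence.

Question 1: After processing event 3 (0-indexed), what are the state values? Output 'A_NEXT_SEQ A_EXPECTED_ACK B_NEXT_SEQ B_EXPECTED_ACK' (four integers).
After event 0: A_seq=100 A_ack=62 B_seq=62 B_ack=100
After event 1: A_seq=100 A_ack=177 B_seq=177 B_ack=100
After event 2: A_seq=100 A_ack=177 B_seq=251 B_ack=100
After event 3: A_seq=100 A_ack=177 B_seq=416 B_ack=100

100 177 416 100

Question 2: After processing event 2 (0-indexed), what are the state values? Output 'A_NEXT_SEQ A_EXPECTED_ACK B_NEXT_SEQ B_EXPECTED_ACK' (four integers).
After event 0: A_seq=100 A_ack=62 B_seq=62 B_ack=100
After event 1: A_seq=100 A_ack=177 B_seq=177 B_ack=100
After event 2: A_seq=100 A_ack=177 B_seq=251 B_ack=100

100 177 251 100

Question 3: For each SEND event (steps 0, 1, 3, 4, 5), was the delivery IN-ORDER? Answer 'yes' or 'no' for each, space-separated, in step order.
Step 0: SEND seq=0 -> in-order
Step 1: SEND seq=62 -> in-order
Step 3: SEND seq=251 -> out-of-order
Step 4: SEND seq=416 -> out-of-order
Step 5: SEND seq=594 -> out-of-order

Answer: yes yes no no no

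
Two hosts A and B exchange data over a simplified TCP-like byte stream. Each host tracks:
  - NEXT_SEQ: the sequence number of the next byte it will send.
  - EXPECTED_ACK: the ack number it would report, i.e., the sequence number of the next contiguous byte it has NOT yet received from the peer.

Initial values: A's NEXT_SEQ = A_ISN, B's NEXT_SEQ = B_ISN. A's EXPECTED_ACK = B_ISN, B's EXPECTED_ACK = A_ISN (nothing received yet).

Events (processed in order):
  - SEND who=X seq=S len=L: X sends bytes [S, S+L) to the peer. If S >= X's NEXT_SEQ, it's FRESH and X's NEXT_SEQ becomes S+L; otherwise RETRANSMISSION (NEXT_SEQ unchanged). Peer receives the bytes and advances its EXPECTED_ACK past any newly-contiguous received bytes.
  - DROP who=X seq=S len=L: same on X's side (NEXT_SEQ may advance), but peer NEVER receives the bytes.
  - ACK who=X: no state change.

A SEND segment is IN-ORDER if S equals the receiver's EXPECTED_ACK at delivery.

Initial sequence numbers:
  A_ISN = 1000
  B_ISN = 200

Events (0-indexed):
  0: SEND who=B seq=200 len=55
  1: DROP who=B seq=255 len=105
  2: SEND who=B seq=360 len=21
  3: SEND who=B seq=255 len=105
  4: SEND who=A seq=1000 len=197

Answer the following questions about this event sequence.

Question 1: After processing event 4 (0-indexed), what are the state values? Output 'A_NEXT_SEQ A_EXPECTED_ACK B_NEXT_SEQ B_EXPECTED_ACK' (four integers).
After event 0: A_seq=1000 A_ack=255 B_seq=255 B_ack=1000
After event 1: A_seq=1000 A_ack=255 B_seq=360 B_ack=1000
After event 2: A_seq=1000 A_ack=255 B_seq=381 B_ack=1000
After event 3: A_seq=1000 A_ack=381 B_seq=381 B_ack=1000
After event 4: A_seq=1197 A_ack=381 B_seq=381 B_ack=1197

1197 381 381 1197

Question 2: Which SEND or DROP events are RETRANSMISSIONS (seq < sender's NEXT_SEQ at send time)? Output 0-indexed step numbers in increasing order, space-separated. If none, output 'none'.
Step 0: SEND seq=200 -> fresh
Step 1: DROP seq=255 -> fresh
Step 2: SEND seq=360 -> fresh
Step 3: SEND seq=255 -> retransmit
Step 4: SEND seq=1000 -> fresh

Answer: 3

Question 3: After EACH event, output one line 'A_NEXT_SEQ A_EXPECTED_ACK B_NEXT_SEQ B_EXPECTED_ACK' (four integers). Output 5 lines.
1000 255 255 1000
1000 255 360 1000
1000 255 381 1000
1000 381 381 1000
1197 381 381 1197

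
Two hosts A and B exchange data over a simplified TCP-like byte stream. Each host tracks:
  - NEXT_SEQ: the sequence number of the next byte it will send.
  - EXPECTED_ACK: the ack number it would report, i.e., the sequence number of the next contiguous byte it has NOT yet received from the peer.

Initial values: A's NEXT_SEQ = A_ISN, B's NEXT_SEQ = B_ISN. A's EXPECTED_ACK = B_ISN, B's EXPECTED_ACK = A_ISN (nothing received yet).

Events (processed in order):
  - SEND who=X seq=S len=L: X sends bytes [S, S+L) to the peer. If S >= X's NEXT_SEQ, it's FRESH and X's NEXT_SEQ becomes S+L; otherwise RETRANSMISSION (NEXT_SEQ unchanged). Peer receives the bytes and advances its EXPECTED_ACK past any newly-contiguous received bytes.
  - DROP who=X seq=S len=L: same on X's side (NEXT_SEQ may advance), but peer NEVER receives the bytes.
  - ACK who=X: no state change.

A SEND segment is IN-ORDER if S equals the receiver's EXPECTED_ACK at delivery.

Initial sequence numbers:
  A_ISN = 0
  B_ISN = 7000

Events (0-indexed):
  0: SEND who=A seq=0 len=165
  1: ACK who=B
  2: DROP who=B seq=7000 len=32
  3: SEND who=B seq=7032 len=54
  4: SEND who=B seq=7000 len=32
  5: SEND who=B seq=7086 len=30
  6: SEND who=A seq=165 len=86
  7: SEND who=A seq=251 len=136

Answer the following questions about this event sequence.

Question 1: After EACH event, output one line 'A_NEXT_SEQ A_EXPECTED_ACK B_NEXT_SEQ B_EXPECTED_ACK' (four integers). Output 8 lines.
165 7000 7000 165
165 7000 7000 165
165 7000 7032 165
165 7000 7086 165
165 7086 7086 165
165 7116 7116 165
251 7116 7116 251
387 7116 7116 387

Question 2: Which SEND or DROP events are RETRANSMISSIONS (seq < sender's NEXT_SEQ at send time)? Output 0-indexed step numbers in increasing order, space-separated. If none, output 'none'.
Answer: 4

Derivation:
Step 0: SEND seq=0 -> fresh
Step 2: DROP seq=7000 -> fresh
Step 3: SEND seq=7032 -> fresh
Step 4: SEND seq=7000 -> retransmit
Step 5: SEND seq=7086 -> fresh
Step 6: SEND seq=165 -> fresh
Step 7: SEND seq=251 -> fresh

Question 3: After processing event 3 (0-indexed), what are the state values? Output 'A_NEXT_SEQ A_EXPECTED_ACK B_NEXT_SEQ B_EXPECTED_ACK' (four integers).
After event 0: A_seq=165 A_ack=7000 B_seq=7000 B_ack=165
After event 1: A_seq=165 A_ack=7000 B_seq=7000 B_ack=165
After event 2: A_seq=165 A_ack=7000 B_seq=7032 B_ack=165
After event 3: A_seq=165 A_ack=7000 B_seq=7086 B_ack=165

165 7000 7086 165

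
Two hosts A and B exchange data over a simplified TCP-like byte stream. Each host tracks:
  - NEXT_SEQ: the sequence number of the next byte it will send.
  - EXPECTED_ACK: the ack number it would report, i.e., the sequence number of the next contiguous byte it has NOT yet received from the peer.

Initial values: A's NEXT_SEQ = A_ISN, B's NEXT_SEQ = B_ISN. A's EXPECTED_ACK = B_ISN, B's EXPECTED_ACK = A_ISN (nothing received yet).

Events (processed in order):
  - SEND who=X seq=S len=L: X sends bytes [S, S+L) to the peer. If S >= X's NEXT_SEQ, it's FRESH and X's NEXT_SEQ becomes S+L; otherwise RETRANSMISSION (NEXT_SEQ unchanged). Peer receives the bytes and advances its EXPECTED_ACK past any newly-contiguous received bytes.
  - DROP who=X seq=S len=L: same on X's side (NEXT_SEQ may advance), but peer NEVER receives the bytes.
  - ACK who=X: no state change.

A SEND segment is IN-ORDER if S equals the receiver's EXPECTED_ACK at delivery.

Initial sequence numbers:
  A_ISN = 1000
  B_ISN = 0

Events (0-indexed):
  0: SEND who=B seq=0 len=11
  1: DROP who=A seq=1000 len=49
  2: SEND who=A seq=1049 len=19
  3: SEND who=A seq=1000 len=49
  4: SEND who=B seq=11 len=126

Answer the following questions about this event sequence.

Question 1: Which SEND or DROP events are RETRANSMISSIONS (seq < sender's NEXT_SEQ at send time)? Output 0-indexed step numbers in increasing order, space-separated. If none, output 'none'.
Answer: 3

Derivation:
Step 0: SEND seq=0 -> fresh
Step 1: DROP seq=1000 -> fresh
Step 2: SEND seq=1049 -> fresh
Step 3: SEND seq=1000 -> retransmit
Step 4: SEND seq=11 -> fresh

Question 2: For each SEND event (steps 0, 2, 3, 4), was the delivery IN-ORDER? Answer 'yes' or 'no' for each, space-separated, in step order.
Step 0: SEND seq=0 -> in-order
Step 2: SEND seq=1049 -> out-of-order
Step 3: SEND seq=1000 -> in-order
Step 4: SEND seq=11 -> in-order

Answer: yes no yes yes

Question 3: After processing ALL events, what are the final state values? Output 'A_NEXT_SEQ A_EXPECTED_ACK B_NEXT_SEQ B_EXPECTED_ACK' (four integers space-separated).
After event 0: A_seq=1000 A_ack=11 B_seq=11 B_ack=1000
After event 1: A_seq=1049 A_ack=11 B_seq=11 B_ack=1000
After event 2: A_seq=1068 A_ack=11 B_seq=11 B_ack=1000
After event 3: A_seq=1068 A_ack=11 B_seq=11 B_ack=1068
After event 4: A_seq=1068 A_ack=137 B_seq=137 B_ack=1068

Answer: 1068 137 137 1068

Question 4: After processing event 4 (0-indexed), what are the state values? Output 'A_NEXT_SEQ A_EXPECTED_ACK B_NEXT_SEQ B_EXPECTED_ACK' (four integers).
After event 0: A_seq=1000 A_ack=11 B_seq=11 B_ack=1000
After event 1: A_seq=1049 A_ack=11 B_seq=11 B_ack=1000
After event 2: A_seq=1068 A_ack=11 B_seq=11 B_ack=1000
After event 3: A_seq=1068 A_ack=11 B_seq=11 B_ack=1068
After event 4: A_seq=1068 A_ack=137 B_seq=137 B_ack=1068

1068 137 137 1068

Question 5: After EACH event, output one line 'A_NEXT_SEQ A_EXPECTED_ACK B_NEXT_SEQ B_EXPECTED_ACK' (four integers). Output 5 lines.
1000 11 11 1000
1049 11 11 1000
1068 11 11 1000
1068 11 11 1068
1068 137 137 1068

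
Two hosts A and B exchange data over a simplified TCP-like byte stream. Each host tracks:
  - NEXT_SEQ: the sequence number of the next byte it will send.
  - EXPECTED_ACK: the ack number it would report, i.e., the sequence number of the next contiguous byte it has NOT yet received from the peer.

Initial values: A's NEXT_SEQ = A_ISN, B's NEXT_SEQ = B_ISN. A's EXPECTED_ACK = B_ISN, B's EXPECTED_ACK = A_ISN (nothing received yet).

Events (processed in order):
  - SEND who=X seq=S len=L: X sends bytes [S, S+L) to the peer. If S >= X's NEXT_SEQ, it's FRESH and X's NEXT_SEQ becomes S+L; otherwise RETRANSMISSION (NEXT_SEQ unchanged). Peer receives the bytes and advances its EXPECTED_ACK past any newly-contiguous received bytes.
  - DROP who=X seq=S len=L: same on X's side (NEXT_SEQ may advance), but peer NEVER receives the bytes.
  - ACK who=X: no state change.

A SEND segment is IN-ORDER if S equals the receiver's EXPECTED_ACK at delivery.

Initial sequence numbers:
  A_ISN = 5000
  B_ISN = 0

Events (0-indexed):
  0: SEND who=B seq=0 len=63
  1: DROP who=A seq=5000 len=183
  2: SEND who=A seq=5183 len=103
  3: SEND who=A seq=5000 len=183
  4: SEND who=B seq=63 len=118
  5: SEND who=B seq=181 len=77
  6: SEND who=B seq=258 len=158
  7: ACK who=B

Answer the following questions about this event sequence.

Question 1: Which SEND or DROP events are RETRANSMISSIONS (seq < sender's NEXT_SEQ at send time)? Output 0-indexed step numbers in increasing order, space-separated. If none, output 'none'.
Answer: 3

Derivation:
Step 0: SEND seq=0 -> fresh
Step 1: DROP seq=5000 -> fresh
Step 2: SEND seq=5183 -> fresh
Step 3: SEND seq=5000 -> retransmit
Step 4: SEND seq=63 -> fresh
Step 5: SEND seq=181 -> fresh
Step 6: SEND seq=258 -> fresh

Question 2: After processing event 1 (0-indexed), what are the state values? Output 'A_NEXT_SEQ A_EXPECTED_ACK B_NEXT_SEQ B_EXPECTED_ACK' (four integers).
After event 0: A_seq=5000 A_ack=63 B_seq=63 B_ack=5000
After event 1: A_seq=5183 A_ack=63 B_seq=63 B_ack=5000

5183 63 63 5000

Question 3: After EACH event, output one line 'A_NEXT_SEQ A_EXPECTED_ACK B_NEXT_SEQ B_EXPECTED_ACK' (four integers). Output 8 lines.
5000 63 63 5000
5183 63 63 5000
5286 63 63 5000
5286 63 63 5286
5286 181 181 5286
5286 258 258 5286
5286 416 416 5286
5286 416 416 5286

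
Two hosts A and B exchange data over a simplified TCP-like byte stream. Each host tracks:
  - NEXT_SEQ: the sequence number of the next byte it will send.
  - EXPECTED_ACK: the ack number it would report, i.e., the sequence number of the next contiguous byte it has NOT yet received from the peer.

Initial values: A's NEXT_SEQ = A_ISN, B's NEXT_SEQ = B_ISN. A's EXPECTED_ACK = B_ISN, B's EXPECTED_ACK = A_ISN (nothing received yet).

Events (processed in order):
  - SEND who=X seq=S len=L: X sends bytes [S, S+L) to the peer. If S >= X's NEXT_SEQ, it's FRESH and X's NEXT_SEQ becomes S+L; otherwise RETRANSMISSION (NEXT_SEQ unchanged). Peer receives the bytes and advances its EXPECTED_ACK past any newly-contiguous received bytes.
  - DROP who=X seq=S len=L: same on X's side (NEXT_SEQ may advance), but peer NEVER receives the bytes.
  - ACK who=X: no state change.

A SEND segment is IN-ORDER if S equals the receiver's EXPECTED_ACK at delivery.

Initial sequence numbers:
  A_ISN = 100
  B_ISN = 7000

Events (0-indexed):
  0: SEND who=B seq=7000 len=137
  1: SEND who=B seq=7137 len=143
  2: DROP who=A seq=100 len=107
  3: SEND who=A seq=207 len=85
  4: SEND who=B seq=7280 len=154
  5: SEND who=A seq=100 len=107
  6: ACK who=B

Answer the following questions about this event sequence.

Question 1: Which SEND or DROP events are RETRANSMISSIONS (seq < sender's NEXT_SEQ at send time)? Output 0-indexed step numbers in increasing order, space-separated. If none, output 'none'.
Step 0: SEND seq=7000 -> fresh
Step 1: SEND seq=7137 -> fresh
Step 2: DROP seq=100 -> fresh
Step 3: SEND seq=207 -> fresh
Step 4: SEND seq=7280 -> fresh
Step 5: SEND seq=100 -> retransmit

Answer: 5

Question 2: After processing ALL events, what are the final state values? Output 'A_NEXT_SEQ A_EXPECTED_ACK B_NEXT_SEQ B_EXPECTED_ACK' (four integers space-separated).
After event 0: A_seq=100 A_ack=7137 B_seq=7137 B_ack=100
After event 1: A_seq=100 A_ack=7280 B_seq=7280 B_ack=100
After event 2: A_seq=207 A_ack=7280 B_seq=7280 B_ack=100
After event 3: A_seq=292 A_ack=7280 B_seq=7280 B_ack=100
After event 4: A_seq=292 A_ack=7434 B_seq=7434 B_ack=100
After event 5: A_seq=292 A_ack=7434 B_seq=7434 B_ack=292
After event 6: A_seq=292 A_ack=7434 B_seq=7434 B_ack=292

Answer: 292 7434 7434 292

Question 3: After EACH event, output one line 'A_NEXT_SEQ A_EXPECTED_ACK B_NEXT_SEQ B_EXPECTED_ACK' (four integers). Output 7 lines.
100 7137 7137 100
100 7280 7280 100
207 7280 7280 100
292 7280 7280 100
292 7434 7434 100
292 7434 7434 292
292 7434 7434 292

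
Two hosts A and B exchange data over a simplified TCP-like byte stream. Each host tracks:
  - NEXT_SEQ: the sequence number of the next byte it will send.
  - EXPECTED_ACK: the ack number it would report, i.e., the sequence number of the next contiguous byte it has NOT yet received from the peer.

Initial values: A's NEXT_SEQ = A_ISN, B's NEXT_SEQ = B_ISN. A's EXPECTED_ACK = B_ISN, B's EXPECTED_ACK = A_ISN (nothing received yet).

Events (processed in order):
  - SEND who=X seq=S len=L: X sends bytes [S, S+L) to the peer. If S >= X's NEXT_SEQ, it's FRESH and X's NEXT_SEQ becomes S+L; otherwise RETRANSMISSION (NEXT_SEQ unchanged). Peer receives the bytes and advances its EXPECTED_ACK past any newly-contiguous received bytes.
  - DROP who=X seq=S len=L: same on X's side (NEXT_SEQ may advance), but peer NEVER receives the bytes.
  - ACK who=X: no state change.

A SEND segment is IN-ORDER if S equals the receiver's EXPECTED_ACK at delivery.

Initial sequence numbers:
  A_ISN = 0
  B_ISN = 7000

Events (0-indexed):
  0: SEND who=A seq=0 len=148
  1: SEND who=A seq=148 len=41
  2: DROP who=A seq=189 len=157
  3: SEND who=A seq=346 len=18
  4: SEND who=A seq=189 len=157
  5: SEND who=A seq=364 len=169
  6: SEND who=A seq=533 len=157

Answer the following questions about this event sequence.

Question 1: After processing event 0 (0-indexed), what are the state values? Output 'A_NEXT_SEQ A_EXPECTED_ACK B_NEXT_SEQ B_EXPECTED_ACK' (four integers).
After event 0: A_seq=148 A_ack=7000 B_seq=7000 B_ack=148

148 7000 7000 148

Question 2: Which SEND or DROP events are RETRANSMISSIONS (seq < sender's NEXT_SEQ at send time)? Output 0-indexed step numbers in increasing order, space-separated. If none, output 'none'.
Step 0: SEND seq=0 -> fresh
Step 1: SEND seq=148 -> fresh
Step 2: DROP seq=189 -> fresh
Step 3: SEND seq=346 -> fresh
Step 4: SEND seq=189 -> retransmit
Step 5: SEND seq=364 -> fresh
Step 6: SEND seq=533 -> fresh

Answer: 4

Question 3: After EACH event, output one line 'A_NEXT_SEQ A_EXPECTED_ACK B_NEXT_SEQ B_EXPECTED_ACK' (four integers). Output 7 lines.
148 7000 7000 148
189 7000 7000 189
346 7000 7000 189
364 7000 7000 189
364 7000 7000 364
533 7000 7000 533
690 7000 7000 690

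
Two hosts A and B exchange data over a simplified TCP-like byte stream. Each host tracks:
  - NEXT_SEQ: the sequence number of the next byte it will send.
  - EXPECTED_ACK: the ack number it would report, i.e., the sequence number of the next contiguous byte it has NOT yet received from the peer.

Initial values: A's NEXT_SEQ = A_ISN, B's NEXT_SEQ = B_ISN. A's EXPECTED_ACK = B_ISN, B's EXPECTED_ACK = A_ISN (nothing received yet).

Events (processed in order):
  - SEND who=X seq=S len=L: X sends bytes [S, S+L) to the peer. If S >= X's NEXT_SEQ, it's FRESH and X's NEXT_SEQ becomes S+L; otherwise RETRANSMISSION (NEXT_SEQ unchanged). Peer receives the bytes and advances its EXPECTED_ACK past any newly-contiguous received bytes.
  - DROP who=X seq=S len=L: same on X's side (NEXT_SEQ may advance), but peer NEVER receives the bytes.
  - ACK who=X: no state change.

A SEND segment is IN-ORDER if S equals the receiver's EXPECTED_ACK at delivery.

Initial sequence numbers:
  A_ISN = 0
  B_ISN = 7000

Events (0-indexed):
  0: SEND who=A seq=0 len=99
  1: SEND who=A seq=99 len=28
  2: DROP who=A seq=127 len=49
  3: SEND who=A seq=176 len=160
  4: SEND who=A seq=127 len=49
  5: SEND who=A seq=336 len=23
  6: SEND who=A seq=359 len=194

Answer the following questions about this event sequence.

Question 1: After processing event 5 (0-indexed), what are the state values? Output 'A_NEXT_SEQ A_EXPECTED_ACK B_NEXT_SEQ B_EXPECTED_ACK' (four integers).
After event 0: A_seq=99 A_ack=7000 B_seq=7000 B_ack=99
After event 1: A_seq=127 A_ack=7000 B_seq=7000 B_ack=127
After event 2: A_seq=176 A_ack=7000 B_seq=7000 B_ack=127
After event 3: A_seq=336 A_ack=7000 B_seq=7000 B_ack=127
After event 4: A_seq=336 A_ack=7000 B_seq=7000 B_ack=336
After event 5: A_seq=359 A_ack=7000 B_seq=7000 B_ack=359

359 7000 7000 359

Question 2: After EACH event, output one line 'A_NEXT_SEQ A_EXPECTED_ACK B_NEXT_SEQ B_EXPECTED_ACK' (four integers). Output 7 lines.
99 7000 7000 99
127 7000 7000 127
176 7000 7000 127
336 7000 7000 127
336 7000 7000 336
359 7000 7000 359
553 7000 7000 553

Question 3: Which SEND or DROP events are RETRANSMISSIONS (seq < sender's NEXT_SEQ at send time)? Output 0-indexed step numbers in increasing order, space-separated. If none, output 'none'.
Step 0: SEND seq=0 -> fresh
Step 1: SEND seq=99 -> fresh
Step 2: DROP seq=127 -> fresh
Step 3: SEND seq=176 -> fresh
Step 4: SEND seq=127 -> retransmit
Step 5: SEND seq=336 -> fresh
Step 6: SEND seq=359 -> fresh

Answer: 4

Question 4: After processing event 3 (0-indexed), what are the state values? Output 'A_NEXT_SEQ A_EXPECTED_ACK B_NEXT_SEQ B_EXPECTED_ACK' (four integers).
After event 0: A_seq=99 A_ack=7000 B_seq=7000 B_ack=99
After event 1: A_seq=127 A_ack=7000 B_seq=7000 B_ack=127
After event 2: A_seq=176 A_ack=7000 B_seq=7000 B_ack=127
After event 3: A_seq=336 A_ack=7000 B_seq=7000 B_ack=127

336 7000 7000 127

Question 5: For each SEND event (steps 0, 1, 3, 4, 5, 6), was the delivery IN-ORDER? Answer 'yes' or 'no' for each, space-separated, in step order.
Answer: yes yes no yes yes yes

Derivation:
Step 0: SEND seq=0 -> in-order
Step 1: SEND seq=99 -> in-order
Step 3: SEND seq=176 -> out-of-order
Step 4: SEND seq=127 -> in-order
Step 5: SEND seq=336 -> in-order
Step 6: SEND seq=359 -> in-order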